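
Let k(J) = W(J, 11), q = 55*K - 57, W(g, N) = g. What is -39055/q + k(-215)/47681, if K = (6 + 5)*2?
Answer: -1862429350/54976193 ≈ -33.877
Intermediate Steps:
K = 22 (K = 11*2 = 22)
q = 1153 (q = 55*22 - 57 = 1210 - 57 = 1153)
k(J) = J
-39055/q + k(-215)/47681 = -39055/1153 - 215/47681 = -1862429350/54976193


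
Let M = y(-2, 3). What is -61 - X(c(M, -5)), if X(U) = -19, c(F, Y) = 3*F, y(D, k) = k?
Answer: -42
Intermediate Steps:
M = 3
-61 - X(c(M, -5)) = -61 - 1*(-19) = -61 + 19 = -42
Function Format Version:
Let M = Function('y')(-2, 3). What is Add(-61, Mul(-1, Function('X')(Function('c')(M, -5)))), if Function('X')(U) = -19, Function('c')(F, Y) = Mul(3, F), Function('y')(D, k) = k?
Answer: -42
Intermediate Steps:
M = 3
Add(-61, Mul(-1, Function('X')(Function('c')(M, -5)))) = Add(-61, Mul(-1, -19)) = Add(-61, 19) = -42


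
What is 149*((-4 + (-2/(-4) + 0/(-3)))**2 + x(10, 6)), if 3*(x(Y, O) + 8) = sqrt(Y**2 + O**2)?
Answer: 2533/4 + 298*sqrt(34)/3 ≈ 1212.5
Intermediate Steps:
x(Y, O) = -8 + sqrt(O**2 + Y**2)/3 (x(Y, O) = -8 + sqrt(Y**2 + O**2)/3 = -8 + sqrt(O**2 + Y**2)/3)
149*((-4 + (-2/(-4) + 0/(-3)))**2 + x(10, 6)) = 149*((-4 + (-2/(-4) + 0/(-3)))**2 + (-8 + sqrt(6**2 + 10**2)/3)) = 149*((-4 + (-2*(-1/4) + 0*(-1/3)))**2 + (-8 + sqrt(36 + 100)/3)) = 149*((-4 + (1/2 + 0))**2 + (-8 + sqrt(136)/3)) = 149*((-4 + 1/2)**2 + (-8 + (2*sqrt(34))/3)) = 149*((-7/2)**2 + (-8 + 2*sqrt(34)/3)) = 149*(49/4 + (-8 + 2*sqrt(34)/3)) = 149*(17/4 + 2*sqrt(34)/3) = 2533/4 + 298*sqrt(34)/3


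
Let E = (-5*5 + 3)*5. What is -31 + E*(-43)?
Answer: 4699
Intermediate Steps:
E = -110 (E = (-25 + 3)*5 = -22*5 = -110)
-31 + E*(-43) = -31 - 110*(-43) = -31 + 4730 = 4699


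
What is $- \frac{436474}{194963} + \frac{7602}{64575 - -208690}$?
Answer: $- \frac{117790958884}{53276564195} \approx -2.2109$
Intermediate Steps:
$- \frac{436474}{194963} + \frac{7602}{64575 - -208690} = \left(-436474\right) \frac{1}{194963} + \frac{7602}{64575 + 208690} = - \frac{436474}{194963} + \frac{7602}{273265} = - \frac{117790958884}{53276564195}$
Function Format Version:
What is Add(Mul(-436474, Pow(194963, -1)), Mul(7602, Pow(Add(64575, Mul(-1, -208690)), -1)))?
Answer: Rational(-117790958884, 53276564195) ≈ -2.2109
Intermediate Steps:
Add(Mul(-436474, Pow(194963, -1)), Mul(7602, Pow(Add(64575, Mul(-1, -208690)), -1))) = Add(Mul(-436474, Rational(1, 194963)), Mul(7602, Pow(Add(64575, 208690), -1))) = Add(Rational(-436474, 194963), Mul(7602, Pow(273265, -1))) = Add(Rational(-436474, 194963), Mul(7602, Rational(1, 273265))) = Add(Rational(-436474, 194963), Rational(7602, 273265)) = Rational(-117790958884, 53276564195)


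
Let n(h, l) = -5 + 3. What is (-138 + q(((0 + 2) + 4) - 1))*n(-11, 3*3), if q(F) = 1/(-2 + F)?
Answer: 826/3 ≈ 275.33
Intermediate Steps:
n(h, l) = -2
(-138 + q(((0 + 2) + 4) - 1))*n(-11, 3*3) = (-138 + 1/(-2 + (((0 + 2) + 4) - 1)))*(-2) = (-138 + 1/(-2 + ((2 + 4) - 1)))*(-2) = (-138 + 1/(-2 + (6 - 1)))*(-2) = (-138 + 1/(-2 + 5))*(-2) = (-138 + 1/3)*(-2) = -413/3*(-2) = 826/3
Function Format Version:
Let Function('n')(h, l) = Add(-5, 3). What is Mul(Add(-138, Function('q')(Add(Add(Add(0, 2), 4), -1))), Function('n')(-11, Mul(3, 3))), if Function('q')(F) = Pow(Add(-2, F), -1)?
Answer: Rational(826, 3) ≈ 275.33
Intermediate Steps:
Function('n')(h, l) = -2
Mul(Add(-138, Function('q')(Add(Add(Add(0, 2), 4), -1))), Function('n')(-11, Mul(3, 3))) = Mul(Add(-138, Pow(Add(-2, Add(Add(Add(0, 2), 4), -1)), -1)), -2) = Mul(Add(-138, Pow(Add(-2, Add(Add(2, 4), -1)), -1)), -2) = Mul(Add(-138, Pow(Add(-2, Add(6, -1)), -1)), -2) = Mul(Add(-138, Pow(Add(-2, 5), -1)), -2) = Mul(Add(-138, Pow(3, -1)), -2) = Mul(Add(-138, Rational(1, 3)), -2) = Mul(Rational(-413, 3), -2) = Rational(826, 3)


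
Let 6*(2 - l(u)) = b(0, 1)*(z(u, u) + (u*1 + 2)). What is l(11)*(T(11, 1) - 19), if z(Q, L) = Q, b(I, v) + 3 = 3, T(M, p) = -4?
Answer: -46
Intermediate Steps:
b(I, v) = 0 (b(I, v) = -3 + 3 = 0)
l(u) = 2 (l(u) = 2 - 0*(u + (u*1 + 2)) = 2 - 0*(u + (u + 2)) = 2 - 0*(u + (2 + u)) = 2 - 0*(2 + 2*u) = 2 - 1/6*0 = 2 + 0 = 2)
l(11)*(T(11, 1) - 19) = 2*(-4 - 19) = 2*(-23) = -46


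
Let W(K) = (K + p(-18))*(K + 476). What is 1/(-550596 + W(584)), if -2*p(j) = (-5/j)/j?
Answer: 162/11089253 ≈ 1.4609e-5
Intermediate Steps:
p(j) = 5/(2*j²) (p(j) = -(-5/j)/(2*j) = -(-5)/(2*j²) = 5/(2*j²))
W(K) = (476 + K)*(5/648 + K) (W(K) = (K + (5/2)/(-18)²)*(K + 476) = (K + (5/2)*(1/324))*(476 + K) = (K + 5/648)*(476 + K) = (5/648 + K)*(476 + K) = (476 + K)*(5/648 + K))
1/(-550596 + W(584)) = 1/(-550596 + (595/162 + 584² + (308453/648)*584)) = 1/(-550596 + (595/162 + 341056 + 22517069/81)) = 1/(-550596 + 100285805/162) = 1/(11089253/162) = 162/11089253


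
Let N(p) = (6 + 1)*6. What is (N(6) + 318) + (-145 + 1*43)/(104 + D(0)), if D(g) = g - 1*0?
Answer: 18669/52 ≈ 359.02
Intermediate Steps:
D(g) = g (D(g) = g + 0 = g)
N(p) = 42 (N(p) = 7*6 = 42)
(N(6) + 318) + (-145 + 1*43)/(104 + D(0)) = (42 + 318) + (-145 + 1*43)/(104 + 0) = 360 + (-145 + 43)/104 = 360 - 102*1/104 = 360 - 51/52 = 18669/52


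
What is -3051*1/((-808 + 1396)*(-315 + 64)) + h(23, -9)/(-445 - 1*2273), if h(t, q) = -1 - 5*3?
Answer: 1775671/66857364 ≈ 0.026559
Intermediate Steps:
h(t, q) = -16 (h(t, q) = -1 - 15 = -16)
-3051*1/((-808 + 1396)*(-315 + 64)) + h(23, -9)/(-445 - 1*2273) = -3051*1/((-808 + 1396)*(-315 + 64)) - 16/(-445 - 1*2273) = -3051/((-251*588)) - 16/(-445 - 2273) = -3051/(-147588) - 16/(-2718) = -3051*(-1/147588) - 16*(-1/2718) = 1017/49196 + 8/1359 = 1775671/66857364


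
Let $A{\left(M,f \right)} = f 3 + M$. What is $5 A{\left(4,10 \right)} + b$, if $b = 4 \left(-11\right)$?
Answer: $126$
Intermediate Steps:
$A{\left(M,f \right)} = M + 3 f$ ($A{\left(M,f \right)} = 3 f + M = M + 3 f$)
$b = -44$
$5 A{\left(4,10 \right)} + b = 5 \left(4 + 3 \cdot 10\right) - 44 = 5 \left(4 + 30\right) - 44 = 5 \cdot 34 - 44 = 170 - 44 = 126$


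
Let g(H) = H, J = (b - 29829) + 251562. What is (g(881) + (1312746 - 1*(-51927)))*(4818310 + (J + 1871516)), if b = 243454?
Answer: 9770556622202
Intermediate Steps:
J = 465187 (J = (243454 - 29829) + 251562 = 213625 + 251562 = 465187)
(g(881) + (1312746 - 1*(-51927)))*(4818310 + (J + 1871516)) = (881 + (1312746 - 1*(-51927)))*(4818310 + (465187 + 1871516)) = (881 + (1312746 + 51927))*(4818310 + 2336703) = (881 + 1364673)*7155013 = 1365554*7155013 = 9770556622202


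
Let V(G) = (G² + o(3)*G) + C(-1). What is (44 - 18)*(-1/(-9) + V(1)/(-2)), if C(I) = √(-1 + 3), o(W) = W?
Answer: -442/9 - 13*√2 ≈ -67.496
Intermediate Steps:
C(I) = √2
V(G) = √2 + G² + 3*G (V(G) = (G² + 3*G) + √2 = √2 + G² + 3*G)
(44 - 18)*(-1/(-9) + V(1)/(-2)) = (44 - 18)*(-1/(-9) + (√2 + 1² + 3*1)/(-2)) = 26*(-1*(-⅑) + (√2 + 1 + 3)*(-½)) = 26*(⅑ + (4 + √2)*(-½)) = 26*(⅑ + (-2 - √2/2)) = 26*(-17/9 - √2/2) = -442/9 - 13*√2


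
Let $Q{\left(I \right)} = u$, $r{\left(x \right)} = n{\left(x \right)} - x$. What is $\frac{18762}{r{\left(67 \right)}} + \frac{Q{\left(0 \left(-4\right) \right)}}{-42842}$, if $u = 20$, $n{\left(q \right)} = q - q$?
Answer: $- \frac{401901472}{1435207} \approx -280.03$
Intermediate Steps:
$n{\left(q \right)} = 0$
$r{\left(x \right)} = - x$ ($r{\left(x \right)} = 0 - x = - x$)
$Q{\left(I \right)} = 20$
$\frac{18762}{r{\left(67 \right)}} + \frac{Q{\left(0 \left(-4\right) \right)}}{-42842} = \frac{18762}{\left(-1\right) 67} + \frac{20}{-42842} = \frac{18762}{-67} + 20 \left(- \frac{1}{42842}\right) = 18762 \left(- \frac{1}{67}\right) - \frac{10}{21421} = - \frac{18762}{67} - \frac{10}{21421} = - \frac{401901472}{1435207}$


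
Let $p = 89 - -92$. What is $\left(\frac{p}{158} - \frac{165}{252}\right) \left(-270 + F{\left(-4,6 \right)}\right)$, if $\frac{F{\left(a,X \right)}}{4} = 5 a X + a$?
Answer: $- \frac{1247431}{3318} \approx -375.96$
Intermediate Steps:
$p = 181$ ($p = 89 + 92 = 181$)
$F{\left(a,X \right)} = 4 a + 20 X a$ ($F{\left(a,X \right)} = 4 \left(5 a X + a\right) = 4 \left(5 X a + a\right) = 4 \left(a + 5 X a\right) = 4 a + 20 X a$)
$\left(\frac{p}{158} - \frac{165}{252}\right) \left(-270 + F{\left(-4,6 \right)}\right) = \left(\frac{181}{158} - \frac{165}{252}\right) \left(-270 + 4 \left(-4\right) \left(1 + 5 \cdot 6\right)\right) = \left(181 \cdot \frac{1}{158} - \frac{55}{84}\right) \left(-270 + 4 \left(-4\right) \left(1 + 30\right)\right) = \left(\frac{181}{158} - \frac{55}{84}\right) \left(-270 + 4 \left(-4\right) 31\right) = \frac{3257 \left(-270 - 496\right)}{6636} = \frac{3257}{6636} \left(-766\right) = - \frac{1247431}{3318}$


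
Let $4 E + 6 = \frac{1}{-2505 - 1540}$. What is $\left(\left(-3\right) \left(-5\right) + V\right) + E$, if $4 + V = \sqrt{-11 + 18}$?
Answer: $\frac{153709}{16180} + \sqrt{7} \approx 12.146$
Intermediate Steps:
$V = -4 + \sqrt{7}$ ($V = -4 + \sqrt{-11 + 18} = -4 + \sqrt{7} \approx -1.3542$)
$E = - \frac{24271}{16180}$ ($E = - \frac{3}{2} + \frac{1}{4 \left(-2505 - 1540\right)} = - \frac{3}{2} + \frac{1}{4 \left(-4045\right)} = - \frac{3}{2} + \frac{1}{4} \left(- \frac{1}{4045}\right) = - \frac{3}{2} - \frac{1}{16180} = - \frac{24271}{16180} \approx -1.5001$)
$\left(\left(-3\right) \left(-5\right) + V\right) + E = \left(\left(-3\right) \left(-5\right) - \left(4 - \sqrt{7}\right)\right) - \frac{24271}{16180} = \left(15 - \left(4 - \sqrt{7}\right)\right) - \frac{24271}{16180} = \left(11 + \sqrt{7}\right) - \frac{24271}{16180} = \frac{153709}{16180} + \sqrt{7}$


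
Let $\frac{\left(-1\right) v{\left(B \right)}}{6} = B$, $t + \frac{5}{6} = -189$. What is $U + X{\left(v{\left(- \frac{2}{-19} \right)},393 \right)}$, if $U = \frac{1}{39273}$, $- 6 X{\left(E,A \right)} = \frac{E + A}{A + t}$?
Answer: $- \frac{290722}{903279} \approx -0.32185$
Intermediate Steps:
$t = - \frac{1139}{6}$ ($t = - \frac{5}{6} - 189 = - \frac{1139}{6} \approx -189.83$)
$v{\left(B \right)} = - 6 B$
$X{\left(E,A \right)} = - \frac{A + E}{6 \left(- \frac{1139}{6} + A\right)}$ ($X{\left(E,A \right)} = - \frac{\left(E + A\right) \frac{1}{A - \frac{1139}{6}}}{6} = - \frac{\left(A + E\right) \frac{1}{- \frac{1139}{6} + A}}{6} = - \frac{\frac{1}{- \frac{1139}{6} + A} \left(A + E\right)}{6} = - \frac{A + E}{6 \left(- \frac{1139}{6} + A\right)}$)
$U = \frac{1}{39273} \approx 2.5463 \cdot 10^{-5}$
$U + X{\left(v{\left(- \frac{2}{-19} \right)},393 \right)} = \frac{1}{39273} + \frac{\left(-1\right) 393 - - 6 \left(- \frac{2}{-19}\right)}{-1139 + 6 \cdot 393} = \frac{1}{39273} + \frac{-393 - - 6 \left(\left(-2\right) \left(- \frac{1}{19}\right)\right)}{-1139 + 2358} = \frac{1}{39273} + \frac{-393 - \left(-6\right) \frac{2}{19}}{1219} = \frac{1}{39273} + \frac{-393 - - \frac{12}{19}}{1219} = \frac{1}{39273} + \frac{-393 + \frac{12}{19}}{1219} = \frac{1}{39273} + \frac{1}{1219} \left(- \frac{7455}{19}\right) = \frac{1}{39273} - \frac{7455}{23161} = - \frac{290722}{903279}$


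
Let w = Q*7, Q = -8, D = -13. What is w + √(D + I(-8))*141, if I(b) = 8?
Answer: -56 + 141*I*√5 ≈ -56.0 + 315.29*I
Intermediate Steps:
w = -56 (w = -8*7 = -56)
w + √(D + I(-8))*141 = -56 + √(-13 + 8)*141 = -56 + √(-5)*141 = -56 + (I*√5)*141 = -56 + 141*I*√5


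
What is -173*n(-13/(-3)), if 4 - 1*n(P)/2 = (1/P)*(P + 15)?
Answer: 2076/13 ≈ 159.69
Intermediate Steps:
n(P) = 8 - 2*(15 + P)/P (n(P) = 8 - 2*1/P*(P + 15) = 8 - 2*(15 + P)/P)
-173*n(-13/(-3)) = -173*(6 - 30/((-13/(-3)))) = -173*(6 - 30/((-13*(-1/3)))) = -173*(6 - 30/13/3) = -173*(6 - 30*3/13) = -173*(6 - 90/13) = -173*(-12/13) = 2076/13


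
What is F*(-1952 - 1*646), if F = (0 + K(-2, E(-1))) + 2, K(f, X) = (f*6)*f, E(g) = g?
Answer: -67548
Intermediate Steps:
K(f, X) = 6*f² (K(f, X) = (6*f)*f = 6*f²)
F = 26 (F = (0 + 6*(-2)²) + 2 = (0 + 6*4) + 2 = (0 + 24) + 2 = 24 + 2 = 26)
F*(-1952 - 1*646) = 26*(-1952 - 1*646) = 26*(-1952 - 646) = 26*(-2598) = -67548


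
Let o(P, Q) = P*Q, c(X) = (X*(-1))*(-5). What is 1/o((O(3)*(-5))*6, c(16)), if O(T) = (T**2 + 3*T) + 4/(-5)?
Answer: -1/41280 ≈ -2.4225e-5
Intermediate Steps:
O(T) = -4/5 + T**2 + 3*T (O(T) = (T**2 + 3*T) + 4*(-1/5) = (T**2 + 3*T) - 4/5 = -4/5 + T**2 + 3*T)
c(X) = 5*X (c(X) = -X*(-5) = 5*X)
1/o((O(3)*(-5))*6, c(16)) = 1/((((-4/5 + 3**2 + 3*3)*(-5))*6)*(5*16)) = 1/((((-4/5 + 9 + 9)*(-5))*6)*80) = 1/((((86/5)*(-5))*6)*80) = 1/(-86*6*80) = 1/(-516*80) = 1/(-41280) = -1/41280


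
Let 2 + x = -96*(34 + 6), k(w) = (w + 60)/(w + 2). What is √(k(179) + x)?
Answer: 7*I*√2567847/181 ≈ 61.973*I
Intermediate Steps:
k(w) = (60 + w)/(2 + w)
x = -3842 (x = -2 - 96*(34 + 6) = -2 - 96*40 = -2 - 3840 = -3842)
√(k(179) + x) = √((60 + 179)/(2 + 179) - 3842) = √(239/181 - 3842) = √(-695163/181) = 7*I*√2567847/181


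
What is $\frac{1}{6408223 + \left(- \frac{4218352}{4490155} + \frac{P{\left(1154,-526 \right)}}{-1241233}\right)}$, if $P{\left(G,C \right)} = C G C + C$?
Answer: $\frac{5573328561115}{35713693403182166039} \approx 1.5606 \cdot 10^{-7}$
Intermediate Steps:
$P{\left(G,C \right)} = C + G C^{2}$ ($P{\left(G,C \right)} = G C^{2} + C = C + G C^{2}$)
$\frac{1}{6408223 + \left(- \frac{4218352}{4490155} + \frac{P{\left(1154,-526 \right)}}{-1241233}\right)} = \frac{1}{6408223 + \left(- \frac{4218352}{4490155} + \frac{\left(-526\right) \left(1 - 607004\right)}{-1241233}\right)} = \frac{1}{6408223 + \left(\left(-4218352\right) \frac{1}{4490155} + - 526 \left(1 - 607004\right) \left(- \frac{1}{1241233}\right)\right)} = \frac{1}{6408223 + \left(- \frac{4218352}{4490155} + \left(-526\right) \left(-607003\right) \left(- \frac{1}{1241233}\right)\right)} = \frac{1}{6408223 + \left(- \frac{4218352}{4490155} + 319283578 \left(- \frac{1}{1241233}\right)\right)} = \frac{1}{6408223 - \frac{1438868711882606}{5573328561115}} = \frac{1}{\frac{35713693403182166039}{5573328561115}} = \frac{5573328561115}{35713693403182166039}$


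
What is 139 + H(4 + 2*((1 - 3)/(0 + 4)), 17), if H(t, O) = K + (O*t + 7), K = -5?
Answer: 192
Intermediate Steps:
H(t, O) = 2 + O*t (H(t, O) = -5 + (O*t + 7) = -5 + (7 + O*t) = 2 + O*t)
139 + H(4 + 2*((1 - 3)/(0 + 4)), 17) = 139 + (2 + 17*(4 + 2*((1 - 3)/(0 + 4)))) = 139 + (2 + 17*(4 + 2*(-2/4))) = 139 + (2 + 17*(4 + 2*(-2*¼))) = 139 + (2 + 17*(4 + 2*(-½))) = 139 + (2 + 17*(4 - 1)) = 139 + (2 + 17*3) = 139 + (2 + 51) = 139 + 53 = 192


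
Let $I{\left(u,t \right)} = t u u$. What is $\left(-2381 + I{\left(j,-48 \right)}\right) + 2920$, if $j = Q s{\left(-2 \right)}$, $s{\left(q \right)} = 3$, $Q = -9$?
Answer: $-34453$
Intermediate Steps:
$j = -27$ ($j = \left(-9\right) 3 = -27$)
$I{\left(u,t \right)} = t u^{2}$
$\left(-2381 + I{\left(j,-48 \right)}\right) + 2920 = \left(-2381 - 48 \left(-27\right)^{2}\right) + 2920 = \left(-2381 - 34992\right) + 2920 = -37373 + 2920 = -34453$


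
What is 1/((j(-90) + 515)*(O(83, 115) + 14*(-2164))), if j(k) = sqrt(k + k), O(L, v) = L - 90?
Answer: I/(30303*(-515*I + 6*sqrt(5))) ≈ -6.4034e-8 + 1.6682e-9*I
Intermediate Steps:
O(L, v) = -90 + L
j(k) = sqrt(2)*sqrt(k) (j(k) = sqrt(2*k) = sqrt(2)*sqrt(k))
1/((j(-90) + 515)*(O(83, 115) + 14*(-2164))) = 1/((sqrt(2)*sqrt(-90) + 515)*((-90 + 83) + 14*(-2164))) = 1/((sqrt(2)*(3*I*sqrt(10)) + 515)*(-7 - 30296)) = 1/((6*I*sqrt(5) + 515)*(-30303)) = 1/((515 + 6*I*sqrt(5))*(-30303)) = 1/(-15606045 - 181818*I*sqrt(5))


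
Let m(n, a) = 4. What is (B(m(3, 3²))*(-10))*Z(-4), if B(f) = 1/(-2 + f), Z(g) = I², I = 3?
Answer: -45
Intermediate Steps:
Z(g) = 9 (Z(g) = 3² = 9)
(B(m(3, 3²))*(-10))*Z(-4) = (-10/(-2 + 4))*9 = (-10/2)*9 = ((½)*(-10))*9 = -5*9 = -45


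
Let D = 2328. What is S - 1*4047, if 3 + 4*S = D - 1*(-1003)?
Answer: -3215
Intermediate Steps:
S = 832 (S = -¾ + (2328 - 1*(-1003))/4 = -¾ + (2328 + 1003)/4 = -¾ + (¼)*3331 = -¾ + 3331/4 = 832)
S - 1*4047 = 832 - 1*4047 = 832 - 4047 = -3215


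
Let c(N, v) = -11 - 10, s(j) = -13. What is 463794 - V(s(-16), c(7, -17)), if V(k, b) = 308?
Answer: 463486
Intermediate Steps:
c(N, v) = -21
463794 - V(s(-16), c(7, -17)) = 463794 - 1*308 = 463794 - 308 = 463486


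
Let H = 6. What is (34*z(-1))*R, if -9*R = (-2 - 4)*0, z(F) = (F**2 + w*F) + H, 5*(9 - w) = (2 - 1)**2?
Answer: 0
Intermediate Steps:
w = 44/5 (w = 9 - (2 - 1)**2/5 = 9 - 1/5*1**2 = 9 - 1/5*1 = 9 - 1/5 = 44/5 ≈ 8.8000)
z(F) = 6 + F**2 + 44*F/5 (z(F) = (F**2 + 44*F/5) + 6 = 6 + F**2 + 44*F/5)
R = 0 (R = -(-2 - 4)*0/9 = -(-2)*0/3 = -1/9*0 = 0)
(34*z(-1))*R = (34*(6 + (-1)**2 + (44/5)*(-1)))*0 = (34*(6 + 1 - 44/5))*0 = (34*(-9/5))*0 = -306/5*0 = 0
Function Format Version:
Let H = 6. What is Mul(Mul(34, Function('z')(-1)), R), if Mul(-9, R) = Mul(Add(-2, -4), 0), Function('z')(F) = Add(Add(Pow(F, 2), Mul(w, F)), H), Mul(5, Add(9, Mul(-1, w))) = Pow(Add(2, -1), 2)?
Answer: 0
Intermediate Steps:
w = Rational(44, 5) (w = Add(9, Mul(Rational(-1, 5), Pow(Add(2, -1), 2))) = Add(9, Mul(Rational(-1, 5), Pow(1, 2))) = Add(9, Mul(Rational(-1, 5), 1)) = Add(9, Rational(-1, 5)) = Rational(44, 5) ≈ 8.8000)
Function('z')(F) = Add(6, Pow(F, 2), Mul(Rational(44, 5), F)) (Function('z')(F) = Add(Add(Pow(F, 2), Mul(Rational(44, 5), F)), 6) = Add(6, Pow(F, 2), Mul(Rational(44, 5), F)))
R = 0 (R = Mul(Rational(-1, 9), Mul(Add(-2, -4), 0)) = Mul(Rational(-1, 9), Mul(-6, 0)) = Mul(Rational(-1, 9), 0) = 0)
Mul(Mul(34, Function('z')(-1)), R) = Mul(Mul(34, Add(6, Pow(-1, 2), Mul(Rational(44, 5), -1))), 0) = Mul(Mul(34, Add(6, 1, Rational(-44, 5))), 0) = Mul(Mul(34, Rational(-9, 5)), 0) = Mul(Rational(-306, 5), 0) = 0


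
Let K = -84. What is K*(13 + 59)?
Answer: -6048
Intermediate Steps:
K*(13 + 59) = -84*(13 + 59) = -84*72 = -6048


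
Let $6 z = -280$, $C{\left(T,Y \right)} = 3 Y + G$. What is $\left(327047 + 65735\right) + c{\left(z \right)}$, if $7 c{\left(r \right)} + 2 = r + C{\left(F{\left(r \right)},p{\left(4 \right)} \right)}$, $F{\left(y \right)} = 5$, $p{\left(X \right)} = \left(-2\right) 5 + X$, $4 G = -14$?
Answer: $\frac{16496423}{42} \approx 3.9277 \cdot 10^{5}$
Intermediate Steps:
$G = - \frac{7}{2}$ ($G = \frac{1}{4} \left(-14\right) = - \frac{7}{2} \approx -3.5$)
$p{\left(X \right)} = -10 + X$
$C{\left(T,Y \right)} = - \frac{7}{2} + 3 Y$ ($C{\left(T,Y \right)} = 3 Y - \frac{7}{2} = - \frac{7}{2} + 3 Y$)
$z = - \frac{140}{3}$ ($z = \frac{1}{6} \left(-280\right) = - \frac{140}{3} \approx -46.667$)
$c{\left(r \right)} = - \frac{47}{14} + \frac{r}{7}$ ($c{\left(r \right)} = - \frac{2}{7} + \frac{r + \left(- \frac{7}{2} + 3 \left(-10 + 4\right)\right)}{7} = - \frac{2}{7} + \frac{r + \left(- \frac{7}{2} + 3 \left(-6\right)\right)}{7} = - \frac{2}{7} + \frac{r - \frac{43}{2}}{7} = - \frac{2}{7} + \frac{- \frac{43}{2} + r}{7} = - \frac{2}{7} + \left(- \frac{43}{14} + \frac{r}{7}\right) = - \frac{47}{14} + \frac{r}{7}$)
$\left(327047 + 65735\right) + c{\left(z \right)} = \left(327047 + 65735\right) + \left(- \frac{47}{14} + \frac{1}{7} \left(- \frac{140}{3}\right)\right) = 392782 - \frac{421}{42} = \frac{16496423}{42}$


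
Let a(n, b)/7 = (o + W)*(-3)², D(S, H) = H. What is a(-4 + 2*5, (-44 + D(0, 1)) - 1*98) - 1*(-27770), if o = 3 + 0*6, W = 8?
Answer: 28463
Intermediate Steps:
o = 3 (o = 3 + 0 = 3)
a(n, b) = 693 (a(n, b) = 7*((3 + 8)*(-3)²) = 7*(11*9) = 7*99 = 693)
a(-4 + 2*5, (-44 + D(0, 1)) - 1*98) - 1*(-27770) = 693 - 1*(-27770) = 693 + 27770 = 28463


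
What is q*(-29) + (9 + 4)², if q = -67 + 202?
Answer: -3746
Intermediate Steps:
q = 135
q*(-29) + (9 + 4)² = 135*(-29) + (9 + 4)² = -3915 + 13² = -3915 + 169 = -3746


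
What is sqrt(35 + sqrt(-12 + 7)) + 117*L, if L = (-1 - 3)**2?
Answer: 1872 + sqrt(35 + I*sqrt(5)) ≈ 1877.9 + 0.18889*I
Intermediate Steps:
L = 16 (L = (-4)**2 = 16)
sqrt(35 + sqrt(-12 + 7)) + 117*L = sqrt(35 + sqrt(-12 + 7)) + 117*16 = sqrt(35 + sqrt(-5)) + 1872 = sqrt(35 + I*sqrt(5)) + 1872 = 1872 + sqrt(35 + I*sqrt(5))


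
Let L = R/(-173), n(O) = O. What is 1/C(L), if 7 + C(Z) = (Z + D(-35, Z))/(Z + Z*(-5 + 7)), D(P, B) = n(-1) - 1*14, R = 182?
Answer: -546/1045 ≈ -0.52249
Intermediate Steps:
D(P, B) = -15 (D(P, B) = -1 - 1*14 = -1 - 14 = -15)
L = -182/173 (L = 182/(-173) = 182*(-1/173) = -182/173 ≈ -1.0520)
C(Z) = -7 + (-15 + Z)/(3*Z) (C(Z) = -7 + (Z - 15)/(Z + Z*(-5 + 7)) = -7 + (-15 + Z)/(Z + Z*2) = -7 + (-15 + Z)/(Z + 2*Z) = -7 + (-15 + Z)/((3*Z)) = -7 + (-15 + Z)*(1/(3*Z)) = -7 + (-15 + Z)/(3*Z))
1/C(L) = 1/(-20/3 - 5/(-182/173)) = 1/(-20/3 - 5*(-173/182)) = 1/(-20/3 + 865/182) = 1/(-1045/546) = -546/1045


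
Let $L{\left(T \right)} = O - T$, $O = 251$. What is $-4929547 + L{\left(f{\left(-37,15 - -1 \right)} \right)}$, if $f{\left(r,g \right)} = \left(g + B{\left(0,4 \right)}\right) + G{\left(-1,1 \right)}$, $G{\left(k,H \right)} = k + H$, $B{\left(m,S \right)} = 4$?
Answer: $-4929316$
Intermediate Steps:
$G{\left(k,H \right)} = H + k$
$f{\left(r,g \right)} = 4 + g$ ($f{\left(r,g \right)} = \left(g + 4\right) + \left(1 - 1\right) = \left(4 + g\right) + 0 = 4 + g$)
$L{\left(T \right)} = 251 - T$
$-4929547 + L{\left(f{\left(-37,15 - -1 \right)} \right)} = -4929547 + \left(251 - \left(4 + \left(15 - -1\right)\right)\right) = -4929547 + \left(251 - \left(4 + \left(15 + 1\right)\right)\right) = -4929547 + \left(251 - \left(4 + 16\right)\right) = -4929547 + \left(251 - 20\right) = -4929547 + 231 = -4929316$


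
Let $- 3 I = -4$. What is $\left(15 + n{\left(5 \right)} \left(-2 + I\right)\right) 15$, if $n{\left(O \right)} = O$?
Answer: $175$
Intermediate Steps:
$I = \frac{4}{3}$ ($I = \left(- \frac{1}{3}\right) \left(-4\right) = \frac{4}{3} \approx 1.3333$)
$\left(15 + n{\left(5 \right)} \left(-2 + I\right)\right) 15 = \left(15 + 5 \left(-2 + \frac{4}{3}\right)\right) 15 = \left(15 + 5 \left(- \frac{2}{3}\right)\right) 15 = \left(15 - \frac{10}{3}\right) 15 = \frac{35}{3} \cdot 15 = 175$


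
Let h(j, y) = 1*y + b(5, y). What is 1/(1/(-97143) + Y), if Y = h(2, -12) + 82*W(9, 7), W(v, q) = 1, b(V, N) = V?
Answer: 97143/7285724 ≈ 0.013333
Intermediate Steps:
h(j, y) = 5 + y (h(j, y) = 1*y + 5 = y + 5 = 5 + y)
Y = 75 (Y = (5 - 12) + 82*1 = -7 + 82 = 75)
1/(1/(-97143) + Y) = 1/(1/(-97143) + 75) = 1/(-1/97143 + 75) = 1/(7285724/97143) = 97143/7285724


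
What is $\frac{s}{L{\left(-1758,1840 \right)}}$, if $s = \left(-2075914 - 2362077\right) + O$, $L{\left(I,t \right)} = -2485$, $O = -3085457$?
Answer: $\frac{7523448}{2485} \approx 3027.5$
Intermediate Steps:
$s = -7523448$ ($s = \left(-2075914 - 2362077\right) - 3085457 = -4437991 - 3085457 = -7523448$)
$\frac{s}{L{\left(-1758,1840 \right)}} = - \frac{7523448}{-2485} = \left(-7523448\right) \left(- \frac{1}{2485}\right) = \frac{7523448}{2485}$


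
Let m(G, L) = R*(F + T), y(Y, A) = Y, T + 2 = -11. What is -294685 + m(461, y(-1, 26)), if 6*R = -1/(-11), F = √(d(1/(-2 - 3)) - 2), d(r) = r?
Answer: -19449223/66 + I*√55/330 ≈ -2.9469e+5 + 0.022473*I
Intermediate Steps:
T = -13 (T = -2 - 11 = -13)
F = I*√55/5 (F = √(1/(-2 - 3) - 2) = √(1/(-5) - 2) = √(-⅕ - 2) = √(-11/5) = I*√55/5 ≈ 1.4832*I)
R = 1/66 (R = (-1/(-11))/6 = (-1*(-1/11))/6 = (⅙)*(1/11) = 1/66 ≈ 0.015152)
m(G, L) = -13/66 + I*√55/330 (m(G, L) = (I*√55/5 - 13)/66 = (-13 + I*√55/5)/66 = -13/66 + I*√55/330)
-294685 + m(461, y(-1, 26)) = -294685 + (-13/66 + I*√55/330) = -19449223/66 + I*√55/330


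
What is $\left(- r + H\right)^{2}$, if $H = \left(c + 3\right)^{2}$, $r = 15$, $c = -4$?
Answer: $196$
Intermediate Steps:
$H = 1$ ($H = \left(-4 + 3\right)^{2} = \left(-1\right)^{2} = 1$)
$\left(- r + H\right)^{2} = \left(\left(-1\right) 15 + 1\right)^{2} = \left(-15 + 1\right)^{2} = \left(-14\right)^{2} = 196$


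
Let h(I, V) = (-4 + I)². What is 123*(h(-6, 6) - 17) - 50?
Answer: 10159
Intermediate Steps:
123*(h(-6, 6) - 17) - 50 = 123*((-4 - 6)² - 17) - 50 = 123*((-10)² - 17) - 50 = 123*(100 - 17) - 50 = 123*83 - 50 = 10209 - 50 = 10159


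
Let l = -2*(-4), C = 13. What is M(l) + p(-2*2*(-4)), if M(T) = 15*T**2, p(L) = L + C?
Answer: 989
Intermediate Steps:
l = 8
p(L) = 13 + L (p(L) = L + 13 = 13 + L)
M(l) + p(-2*2*(-4)) = 15*8**2 + (13 - 2*2*(-4)) = 15*64 + (13 - 4*(-4)) = 960 + (13 + 16) = 960 + 29 = 989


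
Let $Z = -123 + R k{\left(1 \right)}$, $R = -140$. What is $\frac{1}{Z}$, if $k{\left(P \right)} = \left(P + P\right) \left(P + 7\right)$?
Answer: $- \frac{1}{2363} \approx -0.00042319$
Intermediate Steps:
$k{\left(P \right)} = 2 P \left(7 + P\right)$
$Z = -2363$ ($Z = -123 - 140 \cdot 2 \cdot 1 \left(7 + 1\right) = -123 - 140 \cdot 2 \cdot 1 \cdot 8 = -123 - 2240 = -2363$)
$\frac{1}{Z} = \frac{1}{-2363} = - \frac{1}{2363}$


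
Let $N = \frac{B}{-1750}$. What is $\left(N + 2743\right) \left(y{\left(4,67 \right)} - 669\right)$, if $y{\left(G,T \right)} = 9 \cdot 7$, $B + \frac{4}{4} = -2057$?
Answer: $- \frac{207871332}{125} \approx -1.663 \cdot 10^{6}$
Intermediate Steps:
$B = -2058$ ($B = -1 - 2057 = -2058$)
$y{\left(G,T \right)} = 63$
$N = \frac{147}{125}$ ($N = - \frac{2058}{-1750} = \left(-2058\right) \left(- \frac{1}{1750}\right) = \frac{147}{125} \approx 1.176$)
$\left(N + 2743\right) \left(y{\left(4,67 \right)} - 669\right) = \left(\frac{147}{125} + 2743\right) \left(63 - 669\right) = \frac{343022}{125} \left(-606\right) = - \frac{207871332}{125}$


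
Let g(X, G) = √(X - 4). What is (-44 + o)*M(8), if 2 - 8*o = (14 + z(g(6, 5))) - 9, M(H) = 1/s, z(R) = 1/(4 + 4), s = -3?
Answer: 947/64 ≈ 14.797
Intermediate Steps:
g(X, G) = √(-4 + X)
z(R) = ⅛ (z(R) = 1/8 = ⅛)
M(H) = -⅓ (M(H) = 1/(-3) = -⅓)
o = -25/64 (o = ¼ - ((14 + ⅛) - 9)/8 = ¼ - (113/8 - 9)/8 = ¼ - ⅛*41/8 = ¼ - 41/64 = -25/64 ≈ -0.39063)
(-44 + o)*M(8) = (-44 - 25/64)*(-⅓) = -2841/64*(-⅓) = 947/64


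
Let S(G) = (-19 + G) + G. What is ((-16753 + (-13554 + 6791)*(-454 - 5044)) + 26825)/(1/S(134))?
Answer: 9261068454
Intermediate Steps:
S(G) = -19 + 2*G
((-16753 + (-13554 + 6791)*(-454 - 5044)) + 26825)/(1/S(134)) = ((-16753 + (-13554 + 6791)*(-454 - 5044)) + 26825)/(1/(-19 + 2*134)) = ((-16753 - 6763*(-5498)) + 26825)/(1/(-19 + 268)) = ((-16753 + 37182974) + 26825)/(1/249) = (37166221 + 26825)/(1/249) = 37193046*249 = 9261068454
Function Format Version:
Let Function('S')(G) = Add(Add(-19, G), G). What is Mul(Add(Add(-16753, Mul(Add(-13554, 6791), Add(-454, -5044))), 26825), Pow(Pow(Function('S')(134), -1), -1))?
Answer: 9261068454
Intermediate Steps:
Function('S')(G) = Add(-19, Mul(2, G))
Mul(Add(Add(-16753, Mul(Add(-13554, 6791), Add(-454, -5044))), 26825), Pow(Pow(Function('S')(134), -1), -1)) = Mul(Add(Add(-16753, Mul(Add(-13554, 6791), Add(-454, -5044))), 26825), Pow(Pow(Add(-19, Mul(2, 134)), -1), -1)) = Mul(Add(Add(-16753, Mul(-6763, -5498)), 26825), Pow(Pow(Add(-19, 268), -1), -1)) = Mul(Add(Add(-16753, 37182974), 26825), Pow(Pow(249, -1), -1)) = Mul(Add(37166221, 26825), Pow(Rational(1, 249), -1)) = Mul(37193046, 249) = 9261068454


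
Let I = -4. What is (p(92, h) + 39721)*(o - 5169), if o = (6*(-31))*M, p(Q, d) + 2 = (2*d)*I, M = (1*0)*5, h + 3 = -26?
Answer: -206506719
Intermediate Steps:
h = -29 (h = -3 - 26 = -29)
M = 0 (M = 0*5 = 0)
p(Q, d) = -2 - 8*d (p(Q, d) = -2 + (2*d)*(-4) = -2 - 8*d)
o = 0 (o = (6*(-31))*0 = -186*0 = 0)
(p(92, h) + 39721)*(o - 5169) = ((-2 - 8*(-29)) + 39721)*(0 - 5169) = ((-2 + 232) + 39721)*(-5169) = (230 + 39721)*(-5169) = 39951*(-5169) = -206506719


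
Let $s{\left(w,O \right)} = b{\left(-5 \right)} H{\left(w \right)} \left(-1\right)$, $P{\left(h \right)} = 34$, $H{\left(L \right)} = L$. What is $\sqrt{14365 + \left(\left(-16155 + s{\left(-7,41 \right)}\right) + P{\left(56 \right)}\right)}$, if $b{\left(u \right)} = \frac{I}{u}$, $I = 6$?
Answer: $\frac{i \sqrt{44110}}{5} \approx 42.005 i$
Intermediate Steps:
$b{\left(u \right)} = \frac{6}{u}$
$s{\left(w,O \right)} = \frac{6 w}{5}$ ($s{\left(w,O \right)} = \frac{6}{-5} w \left(-1\right) = 6 \left(- \frac{1}{5}\right) w \left(-1\right) = - \frac{6 w}{5} \left(-1\right) = \frac{6 w}{5}$)
$\sqrt{14365 + \left(\left(-16155 + s{\left(-7,41 \right)}\right) + P{\left(56 \right)}\right)} = \sqrt{14365 + \left(\left(-16155 + \frac{6}{5} \left(-7\right)\right) + 34\right)} = \sqrt{14365 + \left(\left(-16155 - \frac{42}{5}\right) + 34\right)} = \sqrt{14365 + \left(- \frac{80817}{5} + 34\right)} = \sqrt{14365 - \frac{80647}{5}} = \sqrt{- \frac{8822}{5}} = \frac{i \sqrt{44110}}{5}$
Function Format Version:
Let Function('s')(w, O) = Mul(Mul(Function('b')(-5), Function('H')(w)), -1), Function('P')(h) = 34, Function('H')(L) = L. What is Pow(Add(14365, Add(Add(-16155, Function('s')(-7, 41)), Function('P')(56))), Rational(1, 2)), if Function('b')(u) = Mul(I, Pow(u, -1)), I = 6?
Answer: Mul(Rational(1, 5), I, Pow(44110, Rational(1, 2))) ≈ Mul(42.005, I)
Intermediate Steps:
Function('b')(u) = Mul(6, Pow(u, -1))
Function('s')(w, O) = Mul(Rational(6, 5), w) (Function('s')(w, O) = Mul(Mul(Mul(6, Pow(-5, -1)), w), -1) = Mul(Mul(Mul(6, Rational(-1, 5)), w), -1) = Mul(Mul(Rational(-6, 5), w), -1) = Mul(Rational(6, 5), w))
Pow(Add(14365, Add(Add(-16155, Function('s')(-7, 41)), Function('P')(56))), Rational(1, 2)) = Pow(Add(14365, Add(Add(-16155, Mul(Rational(6, 5), -7)), 34)), Rational(1, 2)) = Pow(Add(14365, Add(Add(-16155, Rational(-42, 5)), 34)), Rational(1, 2)) = Pow(Add(14365, Add(Rational(-80817, 5), 34)), Rational(1, 2)) = Pow(Add(14365, Rational(-80647, 5)), Rational(1, 2)) = Pow(Rational(-8822, 5), Rational(1, 2)) = Mul(Rational(1, 5), I, Pow(44110, Rational(1, 2)))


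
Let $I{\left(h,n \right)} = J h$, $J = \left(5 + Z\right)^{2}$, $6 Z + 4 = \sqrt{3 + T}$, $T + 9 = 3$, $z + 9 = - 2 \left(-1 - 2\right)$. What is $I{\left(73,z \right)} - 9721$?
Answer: $- \frac{300827}{36} + \frac{949 i \sqrt{3}}{9} \approx -8356.3 + 182.64 i$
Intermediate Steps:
$z = -3$ ($z = -9 - 2 \left(-1 - 2\right) = -9 - -6 = -9 + 6 = -3$)
$T = -6$ ($T = -9 + 3 = -6$)
$Z = - \frac{2}{3} + \frac{i \sqrt{3}}{6}$ ($Z = - \frac{2}{3} + \frac{\sqrt{3 - 6}}{6} = - \frac{2}{3} + \frac{\sqrt{-3}}{6} = - \frac{2}{3} + \frac{i \sqrt{3}}{6} \approx -0.66667 + 0.28868 i$)
$J = \left(\frac{13}{3} + \frac{i \sqrt{3}}{6}\right)^{2}$ ($J = \left(5 - \left(\frac{2}{3} - \frac{i \sqrt{3}}{6}\right)\right)^{2} = \left(\frac{13}{3} + \frac{i \sqrt{3}}{6}\right)^{2} \approx 18.694 + 2.5019 i$)
$I{\left(h,n \right)} = \frac{h \left(26 + i \sqrt{3}\right)^{2}}{36}$ ($I{\left(h,n \right)} = \frac{\left(26 + i \sqrt{3}\right)^{2}}{36} h = \frac{h \left(26 + i \sqrt{3}\right)^{2}}{36}$)
$I{\left(73,z \right)} - 9721 = \frac{1}{36} \cdot 73 \left(26 + i \sqrt{3}\right)^{2} - 9721 = \frac{73 \left(26 + i \sqrt{3}\right)^{2}}{36} - 9721 = -9721 + \frac{73 \left(26 + i \sqrt{3}\right)^{2}}{36}$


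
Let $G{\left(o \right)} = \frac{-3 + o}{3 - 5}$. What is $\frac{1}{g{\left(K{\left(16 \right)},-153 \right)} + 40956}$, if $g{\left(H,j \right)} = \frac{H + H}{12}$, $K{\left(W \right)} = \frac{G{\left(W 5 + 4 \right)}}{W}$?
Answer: $\frac{64}{2621157} \approx 2.4417 \cdot 10^{-5}$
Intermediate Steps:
$G{\left(o \right)} = \frac{3}{2} - \frac{o}{2}$ ($G{\left(o \right)} = \frac{-3 + o}{-2} = \left(-3 + o\right) \left(- \frac{1}{2}\right) = \frac{3}{2} - \frac{o}{2}$)
$K{\left(W \right)} = \frac{- \frac{1}{2} - \frac{5 W}{2}}{W}$ ($K{\left(W \right)} = \frac{\frac{3}{2} - \frac{W 5 + 4}{2}}{W} = \frac{\frac{3}{2} - \frac{5 W + 4}{2}}{W} = \frac{\frac{3}{2} - \frac{4 + 5 W}{2}}{W} = \frac{\frac{3}{2} - \left(2 + \frac{5 W}{2}\right)}{W} = \frac{- \frac{1}{2} - \frac{5 W}{2}}{W}$)
$g{\left(H,j \right)} = \frac{H}{6}$ ($g{\left(H,j \right)} = 2 H \frac{1}{12} = \frac{H}{6}$)
$\frac{1}{g{\left(K{\left(16 \right)},-153 \right)} + 40956} = \frac{1}{\frac{\frac{1}{2} \cdot \frac{1}{16} \left(-1 - 80\right)}{6} + 40956} = \frac{1}{\frac{\frac{1}{2} \cdot \frac{1}{16} \left(-81\right)}{6} + 40956} = \frac{1}{\frac{1}{6} \left(- \frac{81}{32}\right) + 40956} = \frac{1}{- \frac{27}{64} + 40956} = \frac{1}{\frac{2621157}{64}} = \frac{64}{2621157}$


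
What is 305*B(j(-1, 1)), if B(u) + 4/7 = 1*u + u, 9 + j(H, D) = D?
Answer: -35380/7 ≈ -5054.3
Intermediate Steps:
j(H, D) = -9 + D
B(u) = -4/7 + 2*u (B(u) = -4/7 + (1*u + u) = -4/7 + (u + u) = -4/7 + 2*u)
305*B(j(-1, 1)) = 305*(-4/7 + 2*(-9 + 1)) = 305*(-4/7 + 2*(-8)) = 305*(-4/7 - 16) = 305*(-116/7) = -35380/7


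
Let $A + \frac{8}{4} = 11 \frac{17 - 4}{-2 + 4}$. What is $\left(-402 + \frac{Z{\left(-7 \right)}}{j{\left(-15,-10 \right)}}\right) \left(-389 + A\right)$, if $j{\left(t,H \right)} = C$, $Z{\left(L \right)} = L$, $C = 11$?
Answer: $\frac{2830131}{22} \approx 1.2864 \cdot 10^{5}$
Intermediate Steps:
$j{\left(t,H \right)} = 11$
$A = \frac{139}{2}$ ($A = -2 + 11 \frac{17 - 4}{-2 + 4} = -2 + 11 \cdot \frac{13}{2} = -2 + \frac{143}{2} = \frac{139}{2} \approx 69.5$)
$\left(-402 + \frac{Z{\left(-7 \right)}}{j{\left(-15,-10 \right)}}\right) \left(-389 + A\right) = \left(-402 - \frac{7}{11}\right) \left(-389 + \frac{139}{2}\right) = \left(-402 - \frac{7}{11}\right) \left(- \frac{639}{2}\right) = \left(- \frac{4429}{11}\right) \left(- \frac{639}{2}\right) = \frac{2830131}{22}$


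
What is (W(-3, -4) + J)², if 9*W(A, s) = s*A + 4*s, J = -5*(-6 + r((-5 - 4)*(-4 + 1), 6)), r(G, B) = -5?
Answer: 241081/81 ≈ 2976.3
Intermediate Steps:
J = 55 (J = -5*(-6 - 5) = -5*(-11) = 55)
W(A, s) = 4*s/9 + A*s/9 (W(A, s) = (s*A + 4*s)/9 = (A*s + 4*s)/9 = (4*s + A*s)/9 = 4*s/9 + A*s/9)
(W(-3, -4) + J)² = ((⅑)*(-4)*(4 - 3) + 55)² = ((⅑)*(-4)*1 + 55)² = (-4/9 + 55)² = (491/9)² = 241081/81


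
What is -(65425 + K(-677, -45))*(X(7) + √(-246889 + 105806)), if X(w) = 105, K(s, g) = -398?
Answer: -6827835 - 65027*I*√141083 ≈ -6.8278e+6 - 2.4425e+7*I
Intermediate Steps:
-(65425 + K(-677, -45))*(X(7) + √(-246889 + 105806)) = -(65425 - 398)*(105 + √(-246889 + 105806)) = -65027*(105 + √(-141083)) = -65027*(105 + I*√141083) = -(6827835 + 65027*I*√141083) = -6827835 - 65027*I*√141083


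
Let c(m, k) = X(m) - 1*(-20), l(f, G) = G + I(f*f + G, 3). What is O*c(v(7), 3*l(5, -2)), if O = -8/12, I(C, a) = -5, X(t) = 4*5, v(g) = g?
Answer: -80/3 ≈ -26.667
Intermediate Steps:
X(t) = 20
l(f, G) = -5 + G (l(f, G) = G - 5 = -5 + G)
O = -2/3 (O = -8*1/12 = -2/3 ≈ -0.66667)
c(m, k) = 40 (c(m, k) = 20 - 1*(-20) = 20 + 20 = 40)
O*c(v(7), 3*l(5, -2)) = -2/3*40 = -80/3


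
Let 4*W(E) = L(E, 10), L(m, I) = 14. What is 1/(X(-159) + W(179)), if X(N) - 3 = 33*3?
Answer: 2/211 ≈ 0.0094787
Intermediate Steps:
X(N) = 102 (X(N) = 3 + 33*3 = 3 + 99 = 102)
W(E) = 7/2 (W(E) = (¼)*14 = 7/2)
1/(X(-159) + W(179)) = 1/(102 + 7/2) = 1/(211/2) = 2/211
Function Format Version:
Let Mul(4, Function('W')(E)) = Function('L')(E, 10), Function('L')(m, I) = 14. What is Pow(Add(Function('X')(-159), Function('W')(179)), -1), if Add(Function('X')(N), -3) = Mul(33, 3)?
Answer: Rational(2, 211) ≈ 0.0094787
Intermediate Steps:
Function('X')(N) = 102 (Function('X')(N) = Add(3, Mul(33, 3)) = Add(3, 99) = 102)
Function('W')(E) = Rational(7, 2) (Function('W')(E) = Mul(Rational(1, 4), 14) = Rational(7, 2))
Pow(Add(Function('X')(-159), Function('W')(179)), -1) = Pow(Add(102, Rational(7, 2)), -1) = Pow(Rational(211, 2), -1) = Rational(2, 211)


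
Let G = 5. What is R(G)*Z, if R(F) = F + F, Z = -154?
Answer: -1540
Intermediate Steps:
R(F) = 2*F
R(G)*Z = (2*5)*(-154) = 10*(-154) = -1540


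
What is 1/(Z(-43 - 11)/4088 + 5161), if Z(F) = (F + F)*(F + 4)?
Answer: 511/2637946 ≈ 0.00019371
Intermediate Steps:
Z(F) = 2*F*(4 + F) (Z(F) = (2*F)*(4 + F) = 2*F*(4 + F))
1/(Z(-43 - 11)/4088 + 5161) = 1/((2*(-43 - 11)*(4 + (-43 - 11)))/4088 + 5161) = 1/((2*(-54)*(4 - 54))*(1/4088) + 5161) = 1/((2*(-54)*(-50))*(1/4088) + 5161) = 1/(5400*(1/4088) + 5161) = 1/(675/511 + 5161) = 1/(2637946/511) = 511/2637946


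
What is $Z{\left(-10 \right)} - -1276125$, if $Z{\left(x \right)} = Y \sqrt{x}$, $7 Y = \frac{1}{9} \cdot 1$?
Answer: $1276125 + \frac{i \sqrt{10}}{63} \approx 1.2761 \cdot 10^{6} + 0.050195 i$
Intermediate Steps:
$Y = \frac{1}{63}$ ($Y = \frac{\frac{1}{9} \cdot 1}{7} = \frac{1}{7} \cdot \frac{1}{9} = \frac{1}{63} \approx 0.015873$)
$Z{\left(x \right)} = \frac{\sqrt{x}}{63}$
$Z{\left(-10 \right)} - -1276125 = \frac{\sqrt{-10}}{63} - -1276125 = \frac{i \sqrt{10}}{63} + 1276125 = 1276125 + \frac{i \sqrt{10}}{63}$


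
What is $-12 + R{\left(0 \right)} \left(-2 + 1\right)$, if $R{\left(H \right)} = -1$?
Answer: $-11$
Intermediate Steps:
$-12 + R{\left(0 \right)} \left(-2 + 1\right) = -12 - \left(-2 + 1\right) = -12 - -1 = -12 + 1 = -11$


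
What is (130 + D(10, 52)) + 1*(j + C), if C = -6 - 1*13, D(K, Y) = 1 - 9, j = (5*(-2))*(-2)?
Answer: 123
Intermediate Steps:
j = 20 (j = -10*(-2) = 20)
D(K, Y) = -8
C = -19 (C = -6 - 13 = -19)
(130 + D(10, 52)) + 1*(j + C) = (130 - 8) + 1*(20 - 19) = 122 + 1*1 = 122 + 1 = 123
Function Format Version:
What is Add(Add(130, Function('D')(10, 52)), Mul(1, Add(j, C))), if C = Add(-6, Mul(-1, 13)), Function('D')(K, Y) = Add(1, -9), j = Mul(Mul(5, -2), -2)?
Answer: 123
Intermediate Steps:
j = 20 (j = Mul(-10, -2) = 20)
Function('D')(K, Y) = -8
C = -19 (C = Add(-6, -13) = -19)
Add(Add(130, Function('D')(10, 52)), Mul(1, Add(j, C))) = Add(Add(130, -8), Mul(1, Add(20, -19))) = Add(122, Mul(1, 1)) = Add(122, 1) = 123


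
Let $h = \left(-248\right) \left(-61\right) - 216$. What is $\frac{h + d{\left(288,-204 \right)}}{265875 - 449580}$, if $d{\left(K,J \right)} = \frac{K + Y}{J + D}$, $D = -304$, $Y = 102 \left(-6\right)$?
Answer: $- \frac{378781}{4666107} \approx -0.081177$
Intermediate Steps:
$Y = -612$
$d{\left(K,J \right)} = \frac{-612 + K}{-304 + J}$ ($d{\left(K,J \right)} = \frac{K - 612}{J - 304} = \frac{-612 + K}{-304 + J}$)
$h = 14912$ ($h = 15128 - 216 = 14912$)
$\frac{h + d{\left(288,-204 \right)}}{265875 - 449580} = \frac{14912 + \frac{-612 + 288}{-304 - 204}}{265875 - 449580} = \frac{14912 + \frac{1}{-508} \left(-324\right)}{-183705} = \left(14912 - - \frac{81}{127}\right) \left(- \frac{1}{183705}\right) = \left(14912 + \frac{81}{127}\right) \left(- \frac{1}{183705}\right) = \frac{1893905}{127} \left(- \frac{1}{183705}\right) = - \frac{378781}{4666107}$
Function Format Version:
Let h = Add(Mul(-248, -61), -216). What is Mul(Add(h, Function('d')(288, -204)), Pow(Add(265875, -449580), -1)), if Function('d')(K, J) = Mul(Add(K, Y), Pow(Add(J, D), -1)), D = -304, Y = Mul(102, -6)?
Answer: Rational(-378781, 4666107) ≈ -0.081177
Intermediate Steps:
Y = -612
Function('d')(K, J) = Mul(Pow(Add(-304, J), -1), Add(-612, K)) (Function('d')(K, J) = Mul(Add(K, -612), Pow(Add(J, -304), -1)) = Mul(Add(-612, K), Pow(Add(-304, J), -1)) = Mul(Pow(Add(-304, J), -1), Add(-612, K)))
h = 14912 (h = Add(15128, -216) = 14912)
Mul(Add(h, Function('d')(288, -204)), Pow(Add(265875, -449580), -1)) = Mul(Add(14912, Mul(Pow(Add(-304, -204), -1), Add(-612, 288))), Pow(Add(265875, -449580), -1)) = Mul(Add(14912, Mul(Pow(-508, -1), -324)), Pow(-183705, -1)) = Mul(Add(14912, Mul(Rational(-1, 508), -324)), Rational(-1, 183705)) = Mul(Add(14912, Rational(81, 127)), Rational(-1, 183705)) = Mul(Rational(1893905, 127), Rational(-1, 183705)) = Rational(-378781, 4666107)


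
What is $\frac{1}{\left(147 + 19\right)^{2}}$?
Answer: $\frac{1}{27556} \approx 3.629 \cdot 10^{-5}$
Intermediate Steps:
$\frac{1}{\left(147 + 19\right)^{2}} = \frac{1}{166^{2}} = \frac{1}{27556}$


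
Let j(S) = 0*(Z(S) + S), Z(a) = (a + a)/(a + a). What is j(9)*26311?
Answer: 0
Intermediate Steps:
Z(a) = 1 (Z(a) = (2*a)/((2*a)) = (2*a)*(1/(2*a)) = 1)
j(S) = 0 (j(S) = 0*(1 + S) = 0)
j(9)*26311 = 0*26311 = 0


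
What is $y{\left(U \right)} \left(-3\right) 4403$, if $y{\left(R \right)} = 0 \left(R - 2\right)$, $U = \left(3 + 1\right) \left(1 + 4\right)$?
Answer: $0$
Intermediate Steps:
$U = 20$ ($U = 4 \cdot 5 = 20$)
$y{\left(R \right)} = 0$ ($y{\left(R \right)} = 0 \left(-2 + R\right) = 0$)
$y{\left(U \right)} \left(-3\right) 4403 = 0 \left(-3\right) 4403 = 0 \cdot 4403 = 0$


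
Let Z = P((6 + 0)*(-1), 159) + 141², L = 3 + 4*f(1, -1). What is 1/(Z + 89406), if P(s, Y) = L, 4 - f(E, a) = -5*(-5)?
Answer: 1/109206 ≈ 9.1570e-6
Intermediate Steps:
f(E, a) = -21 (f(E, a) = 4 - (-5)*(-5) = 4 - 1*25 = 4 - 25 = -21)
L = -81 (L = 3 + 4*(-21) = 3 - 84 = -81)
P(s, Y) = -81
Z = 19800 (Z = -81 + 141² = -81 + 19881 = 19800)
1/(Z + 89406) = 1/(19800 + 89406) = 1/109206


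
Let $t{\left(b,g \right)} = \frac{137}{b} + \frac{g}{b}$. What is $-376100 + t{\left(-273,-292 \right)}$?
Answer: $- \frac{102675145}{273} \approx -3.761 \cdot 10^{5}$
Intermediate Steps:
$-376100 + t{\left(-273,-292 \right)} = -376100 + \frac{137 - 292}{-273} = -376100 - - \frac{155}{273} = -376100 + \frac{155}{273} = - \frac{102675145}{273}$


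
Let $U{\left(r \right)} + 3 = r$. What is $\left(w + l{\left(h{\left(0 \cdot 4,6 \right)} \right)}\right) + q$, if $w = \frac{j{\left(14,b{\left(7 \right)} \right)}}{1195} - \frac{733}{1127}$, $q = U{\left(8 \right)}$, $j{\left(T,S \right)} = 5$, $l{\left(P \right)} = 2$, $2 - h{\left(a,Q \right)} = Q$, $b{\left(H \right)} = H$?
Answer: $\frac{1711411}{269353} \approx 6.3538$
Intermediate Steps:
$h{\left(a,Q \right)} = 2 - Q$
$U{\left(r \right)} = -3 + r$
$q = 5$ ($q = -3 + 8 = 5$)
$w = - \frac{174060}{269353}$ ($w = \frac{5}{1195} - \frac{733}{1127} = 5 \cdot \frac{1}{1195} - \frac{733}{1127} = \frac{1}{239} - \frac{733}{1127} = - \frac{174060}{269353} \approx -0.64622$)
$\left(w + l{\left(h{\left(0 \cdot 4,6 \right)} \right)}\right) + q = \left(- \frac{174060}{269353} + 2\right) + 5 = \frac{364646}{269353} + 5 = \frac{1711411}{269353}$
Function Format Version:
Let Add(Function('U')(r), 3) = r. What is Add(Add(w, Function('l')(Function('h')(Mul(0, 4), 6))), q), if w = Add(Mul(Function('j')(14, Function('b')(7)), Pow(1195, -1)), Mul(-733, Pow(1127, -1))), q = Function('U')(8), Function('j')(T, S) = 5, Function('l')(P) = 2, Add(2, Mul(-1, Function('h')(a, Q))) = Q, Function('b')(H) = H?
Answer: Rational(1711411, 269353) ≈ 6.3538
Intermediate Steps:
Function('h')(a, Q) = Add(2, Mul(-1, Q))
Function('U')(r) = Add(-3, r)
q = 5 (q = Add(-3, 8) = 5)
w = Rational(-174060, 269353) (w = Add(Mul(5, Pow(1195, -1)), Mul(-733, Pow(1127, -1))) = Add(Mul(5, Rational(1, 1195)), Mul(-733, Rational(1, 1127))) = Add(Rational(1, 239), Rational(-733, 1127)) = Rational(-174060, 269353) ≈ -0.64622)
Add(Add(w, Function('l')(Function('h')(Mul(0, 4), 6))), q) = Add(Add(Rational(-174060, 269353), 2), 5) = Add(Rational(364646, 269353), 5) = Rational(1711411, 269353)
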